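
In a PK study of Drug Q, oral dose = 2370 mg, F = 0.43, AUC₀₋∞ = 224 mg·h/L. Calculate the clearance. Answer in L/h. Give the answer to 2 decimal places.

CL = F·Dose / AUC = 0.43 × 2370 / 224 = 4.550 L/h

4.55 L/h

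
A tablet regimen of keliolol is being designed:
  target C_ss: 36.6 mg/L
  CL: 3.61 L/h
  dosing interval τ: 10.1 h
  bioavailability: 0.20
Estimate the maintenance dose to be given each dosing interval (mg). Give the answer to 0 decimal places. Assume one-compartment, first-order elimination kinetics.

6672 mg

At steady state, F × (Dose/τ) = Css × CL.
Dose = Css × CL × τ / F = 36.6 × 3.610 × 10.1 / 0.20 = 6672 mg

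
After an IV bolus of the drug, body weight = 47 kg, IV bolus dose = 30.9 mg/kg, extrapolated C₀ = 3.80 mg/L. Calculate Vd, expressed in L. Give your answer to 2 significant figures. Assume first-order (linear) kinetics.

380 L

Dose = 30.9 × 47 = 1452 mg
Vd = Dose / C₀ = 1452 / 3.80 = 382.1 L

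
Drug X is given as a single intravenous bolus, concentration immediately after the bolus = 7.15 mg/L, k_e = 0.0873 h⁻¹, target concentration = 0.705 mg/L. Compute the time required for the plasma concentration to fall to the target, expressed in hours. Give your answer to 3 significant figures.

t = ln(C₀ / C) / k = ln(7.150 / 0.705) / 0.08730
  = ln(10.14) / 0.08730 = 2.316 / 0.08730 = 26.53 h

26.5 h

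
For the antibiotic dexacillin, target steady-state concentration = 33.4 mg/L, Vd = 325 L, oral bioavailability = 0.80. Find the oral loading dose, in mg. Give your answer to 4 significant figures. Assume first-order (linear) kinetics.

13570 mg

LD = Css × Vd / F = 33.4 × 325 / 0.80 = 13570 mg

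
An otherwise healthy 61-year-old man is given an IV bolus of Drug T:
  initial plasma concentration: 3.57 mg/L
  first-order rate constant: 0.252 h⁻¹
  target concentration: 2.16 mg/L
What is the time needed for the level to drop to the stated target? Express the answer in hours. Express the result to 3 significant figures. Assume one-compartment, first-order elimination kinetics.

t = ln(C₀ / C) / k = ln(3.570 / 2.16) / 0.2520
  = ln(1.653) / 0.2520 = 0.5026 / 0.2520 = 1.994 h

1.99 h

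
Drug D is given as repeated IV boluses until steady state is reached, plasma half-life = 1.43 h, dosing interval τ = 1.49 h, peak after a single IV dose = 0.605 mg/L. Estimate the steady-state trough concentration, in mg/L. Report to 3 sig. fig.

k = ln2 / t½ = 0.693147 / 1.43 = 0.4847 h⁻¹
e^(−kτ) = e^(−0.4847 × 1.49) = 0.4857
Accumulation ratio R = 1 / (1 − e^(−kτ)) = 1 / (1 − 0.4857) = 1.944
Steady-state trough = C₀ × R × e^(−kτ) = 0.605 × 1.944 × 0.4857 = 0.5712 mg/L

0.571 mg/L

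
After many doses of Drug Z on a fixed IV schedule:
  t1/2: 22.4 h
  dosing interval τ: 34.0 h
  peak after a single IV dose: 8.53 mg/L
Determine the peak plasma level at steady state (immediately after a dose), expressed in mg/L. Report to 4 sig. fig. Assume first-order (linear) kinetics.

k = ln2 / t½ = 0.693147 / 22.4 = 0.03094 h⁻¹
e^(−kτ) = e^(−0.03094 × 34.0) = 0.3493
Accumulation ratio R = 1 / (1 − e^(−kτ)) = 1 / (1 − 0.3493) = 1.537
Steady-state peak = C₀ × R = 8.53 × 1.537 = 13.11 mg/L

13.11 mg/L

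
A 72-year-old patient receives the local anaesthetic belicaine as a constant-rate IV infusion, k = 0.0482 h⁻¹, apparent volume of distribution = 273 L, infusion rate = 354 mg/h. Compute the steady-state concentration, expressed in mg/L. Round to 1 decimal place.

26.9 mg/L

CL = k × Vd = 0.04820 × 273 = 13.16 L/h
At steady state Css = R₀ / CL = 354 / 13.16 = 26.90 mg/L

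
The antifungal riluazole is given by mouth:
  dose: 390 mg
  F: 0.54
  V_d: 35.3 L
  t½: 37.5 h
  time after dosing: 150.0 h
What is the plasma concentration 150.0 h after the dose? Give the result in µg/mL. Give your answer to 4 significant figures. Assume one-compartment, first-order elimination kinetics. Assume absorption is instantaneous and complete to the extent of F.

0.3729 µg/mL

Amount reaching circulation = F × Dose = 0.54 × 390.0 = 210.6 mg
C₀ = F·Dose / Vd = 210.6 / 35.3 = 5.966 mg/L
k = ln2 / t½ = 0.693147 / 37.5 = 0.01848 h⁻¹
t / t½ = 150.0 / 37.5 = 4 half-lives
C = C₀ × (1/2)^4 = 5.966 × 0.06250 = 0.3729 mg/L
(0.3729 mg/L = 0.3729 µg/mL)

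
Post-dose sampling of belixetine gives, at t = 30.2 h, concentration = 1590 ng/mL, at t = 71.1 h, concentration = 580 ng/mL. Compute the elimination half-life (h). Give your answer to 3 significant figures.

k = ln(C₁/C₂) / (t₂ − t₁) = ln(1590/580) / (71.1 − 30.2)
  = 1.008 / 40.90 = 0.02465 h⁻¹
t½ = ln2 / k = 0.693147 / 0.02465 = 28.12 h

28.1 h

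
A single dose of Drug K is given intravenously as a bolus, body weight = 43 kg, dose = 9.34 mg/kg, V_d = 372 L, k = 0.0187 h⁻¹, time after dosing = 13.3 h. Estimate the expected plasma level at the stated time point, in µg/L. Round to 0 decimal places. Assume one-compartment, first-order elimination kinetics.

842 µg/L

Total dose = 9.34 × 43 = 401.6 mg
C₀ = Dose / Vd = 401.6 / 372 = 1.080 mg/L
C = C₀ · e^(−k·t) = 1.080 × e^(−0.01870 × 13.3)
  = 1.080 × 0.7798 = 0.8422 mg/L
Convert: 0.8422 mg/L × 1000 = 842.2 µg/L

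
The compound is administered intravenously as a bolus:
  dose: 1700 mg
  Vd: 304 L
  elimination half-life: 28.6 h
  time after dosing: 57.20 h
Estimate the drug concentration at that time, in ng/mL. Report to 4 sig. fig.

C₀ = Dose / Vd = 1700 / 304 = 5.592 mg/L
k = ln2 / t½ = 0.693147 / 28.6 = 0.02424 h⁻¹
t / t½ = 57.20 / 28.6 = 2 half-lives
C = C₀ × (1/2)^2 = 5.592 × 0.2500 = 1.398 mg/L
Convert: 1.398 mg/L × 1000 = 1398 ng/mL

1398 ng/mL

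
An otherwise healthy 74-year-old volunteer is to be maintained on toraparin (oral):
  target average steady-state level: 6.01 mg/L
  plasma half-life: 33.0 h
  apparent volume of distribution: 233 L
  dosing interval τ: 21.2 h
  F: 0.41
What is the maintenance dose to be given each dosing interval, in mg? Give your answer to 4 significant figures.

1521 mg

k = ln2 / t½ = 0.693147 / 33.0 = 0.02100 h⁻¹
CL = k × Vd = 0.02100 × 233 = 4.893 L/h
At steady state, F × (Dose/τ) = Css × CL.
Dose = Css × CL × τ / F = 6.01 × 4.893 × 21.2 / 0.41 = 1521 mg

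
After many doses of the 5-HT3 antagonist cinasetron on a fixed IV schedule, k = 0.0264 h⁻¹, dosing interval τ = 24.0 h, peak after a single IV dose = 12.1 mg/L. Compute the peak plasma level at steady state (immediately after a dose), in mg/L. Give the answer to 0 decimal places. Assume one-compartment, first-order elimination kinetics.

e^(−kτ) = e^(−0.02640 × 24.0) = 0.5307
Accumulation ratio R = 1 / (1 − e^(−kτ)) = 1 / (1 − 0.5307) = 2.131
Steady-state peak = C₀ × R = 12.1 × 2.131 = 25.79 mg/L

26 mg/L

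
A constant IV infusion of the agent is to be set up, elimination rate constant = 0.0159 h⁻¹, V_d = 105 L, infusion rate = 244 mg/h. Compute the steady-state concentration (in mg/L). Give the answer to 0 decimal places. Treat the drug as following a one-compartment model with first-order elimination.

146 mg/L

CL = k × Vd = 0.01590 × 105 = 1.670 L/h
At steady state Css = R₀ / CL = 244 / 1.670 = 146.1 mg/L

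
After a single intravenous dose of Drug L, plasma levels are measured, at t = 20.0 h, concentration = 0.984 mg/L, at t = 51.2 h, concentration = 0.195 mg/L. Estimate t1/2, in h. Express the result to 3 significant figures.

13.4 h

k = ln(C₁/C₂) / (t₂ − t₁) = ln(0.984/0.195) / (51.2 − 20.0)
  = 1.619 / 31.20 = 0.05189 h⁻¹
t½ = ln2 / k = 0.693147 / 0.05189 = 13.36 h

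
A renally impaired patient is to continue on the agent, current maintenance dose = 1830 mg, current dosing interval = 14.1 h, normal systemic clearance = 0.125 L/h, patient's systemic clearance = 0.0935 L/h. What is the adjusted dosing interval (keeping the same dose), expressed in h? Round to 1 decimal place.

18.9 h

To keep the same average steady-state level, dosing rate must scale with clearance.
CL ratio = 0.0935 / 0.125 = 0.7480
New interval (same dose) = 14.1 / 0.7480 = 18.85 h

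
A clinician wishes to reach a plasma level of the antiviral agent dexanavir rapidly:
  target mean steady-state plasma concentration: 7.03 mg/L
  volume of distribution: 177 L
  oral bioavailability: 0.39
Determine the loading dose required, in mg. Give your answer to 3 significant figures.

LD = Css × Vd / F = 7.03 × 177 / 0.39 = 3191 mg

3190 mg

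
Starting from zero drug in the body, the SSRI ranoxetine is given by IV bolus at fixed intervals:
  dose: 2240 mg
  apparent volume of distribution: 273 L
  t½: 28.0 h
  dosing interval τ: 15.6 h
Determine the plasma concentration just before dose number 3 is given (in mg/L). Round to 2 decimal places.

C₀ per dose = Dose / Vd = 2240 / 273 = 8.205 mg/L
k = ln2 / t½ = 0.693147 / 28.0 = 0.02476 h⁻¹
Fraction remaining after one interval: r = e^(−kτ) = e^(−0.02476 × 15.6) = 0.6796
Before dose 3, 2 doses have been given (aged 1τ, 2τ).
C_trough = C₀ × (r + r²) = 8.205 × (0.6796 + 0.4619) = 9.366 mg/L

9.37 mg/L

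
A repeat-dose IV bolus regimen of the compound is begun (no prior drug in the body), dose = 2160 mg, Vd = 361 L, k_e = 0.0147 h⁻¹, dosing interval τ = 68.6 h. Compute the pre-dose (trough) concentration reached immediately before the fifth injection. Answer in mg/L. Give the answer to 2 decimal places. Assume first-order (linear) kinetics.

C₀ per dose = Dose / Vd = 2160 / 361 = 5.983 mg/L
Fraction remaining after one interval: r = e^(−kτ) = e^(−0.01470 × 68.6) = 0.3648
Before dose 5, 4 doses have been given (aged 1τ, 2τ, 3τ, 4τ).
C_trough = C₀ × (r + r² + … + r^4) = C₀ × r(1−r^4)/(1−r)
        = 5.983 × 0.3648 × (1 − 0.01771) / (1 − 0.3648) = 3.375 mg/L

3.38 mg/L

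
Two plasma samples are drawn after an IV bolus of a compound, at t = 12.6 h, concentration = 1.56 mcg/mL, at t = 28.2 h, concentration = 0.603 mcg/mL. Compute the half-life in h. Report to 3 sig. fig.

k = ln(C₁/C₂) / (t₂ − t₁) = ln(1.56/0.603) / (28.2 − 12.6)
  = 0.9505 / 15.60 = 0.06093 h⁻¹
t½ = ln2 / k = 0.693147 / 0.06093 = 11.38 h

11.4 h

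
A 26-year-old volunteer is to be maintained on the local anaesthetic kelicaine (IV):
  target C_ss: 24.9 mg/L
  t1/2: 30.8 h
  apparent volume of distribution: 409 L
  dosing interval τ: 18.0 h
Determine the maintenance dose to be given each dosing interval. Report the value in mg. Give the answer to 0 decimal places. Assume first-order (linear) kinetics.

k = ln2 / t½ = 0.693147 / 30.8 = 0.02250 h⁻¹
CL = k × Vd = 0.02250 × 409 = 9.203 L/h
At steady state, Dose/τ = Css × CL.
Dose = Css × CL × τ = 24.9 × 9.203 × 18.0 = 4125 mg

4125 mg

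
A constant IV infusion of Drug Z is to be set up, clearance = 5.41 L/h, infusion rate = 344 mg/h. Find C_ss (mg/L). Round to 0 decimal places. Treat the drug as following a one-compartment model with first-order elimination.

At steady state Css = R₀ / CL = 344 / 5.410 = 63.59 mg/L

64 mg/L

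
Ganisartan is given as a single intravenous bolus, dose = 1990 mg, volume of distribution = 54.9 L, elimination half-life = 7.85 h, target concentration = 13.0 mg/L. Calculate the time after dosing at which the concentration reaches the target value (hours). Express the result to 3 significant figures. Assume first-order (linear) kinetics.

11.6 h

C₀ = Dose / Vd = 1990 / 54.9 = 36.25 mg/L
k = ln2 / t½ = 0.693147 / 7.85 = 0.08830 h⁻¹
t = ln(C₀ / C) / k = ln(36.25 / 13.0) / 0.08830
  = ln(2.788) / 0.08830 = 1.025 / 0.08830 = 11.61 h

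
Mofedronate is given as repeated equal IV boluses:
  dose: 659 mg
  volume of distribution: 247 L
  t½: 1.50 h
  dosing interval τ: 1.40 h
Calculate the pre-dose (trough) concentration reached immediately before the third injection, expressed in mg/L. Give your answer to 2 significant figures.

C₀ per dose = Dose / Vd = 659 / 247 = 2.668 mg/L
k = ln2 / t½ = 0.693147 / 1.50 = 0.4621 h⁻¹
Fraction remaining after one interval: r = e^(−kτ) = e^(−0.4621 × 1.40) = 0.5236
Before dose 3, 2 doses have been given (aged 1τ, 2τ).
C_trough = C₀ × (r + r²) = 2.668 × (0.5236 + 0.2742) = 2.129 mg/L

2.1 mg/L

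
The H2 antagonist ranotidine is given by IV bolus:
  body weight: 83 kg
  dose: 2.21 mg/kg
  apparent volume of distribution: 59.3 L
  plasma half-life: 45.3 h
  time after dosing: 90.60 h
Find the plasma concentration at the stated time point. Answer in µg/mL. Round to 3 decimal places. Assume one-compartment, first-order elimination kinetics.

0.773 µg/mL

Total dose = 2.21 × 83 = 183.4 mg
C₀ = Dose / Vd = 183.4 / 59.3 = 3.093 mg/L
k = ln2 / t½ = 0.693147 / 45.3 = 0.01530 h⁻¹
t / t½ = 90.60 / 45.3 = 2 half-lives
C = C₀ × (1/2)^2 = 3.093 × 0.2500 = 0.7733 mg/L
(0.7733 mg/L = 0.7733 µg/mL)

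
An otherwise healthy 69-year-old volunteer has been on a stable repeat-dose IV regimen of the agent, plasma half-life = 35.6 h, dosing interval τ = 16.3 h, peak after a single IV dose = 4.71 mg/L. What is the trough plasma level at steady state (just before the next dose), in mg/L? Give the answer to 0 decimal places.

k = ln2 / t½ = 0.693147 / 35.6 = 0.01947 h⁻¹
e^(−kτ) = e^(−0.01947 × 16.3) = 0.7281
Accumulation ratio R = 1 / (1 − e^(−kτ)) = 1 / (1 − 0.7281) = 3.678
Steady-state trough = C₀ × R × e^(−kτ) = 4.71 × 3.678 × 0.7281 = 12.61 mg/L

13 mg/L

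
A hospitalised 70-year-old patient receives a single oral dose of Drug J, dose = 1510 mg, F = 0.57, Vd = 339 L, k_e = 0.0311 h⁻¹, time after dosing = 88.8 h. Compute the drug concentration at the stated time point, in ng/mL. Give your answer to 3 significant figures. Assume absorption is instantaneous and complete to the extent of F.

160 ng/mL

Amount reaching circulation = F × Dose = 0.57 × 1510 = 860.7 mg
C₀ = F·Dose / Vd = 860.7 / 339 = 2.539 mg/L
C = C₀ · e^(−k·t) = 2.539 × e^(−0.03110 × 88.8)
  = 2.539 × 0.06319 = 0.1604 mg/L
Convert: 0.1604 mg/L × 1000 = 160.4 ng/mL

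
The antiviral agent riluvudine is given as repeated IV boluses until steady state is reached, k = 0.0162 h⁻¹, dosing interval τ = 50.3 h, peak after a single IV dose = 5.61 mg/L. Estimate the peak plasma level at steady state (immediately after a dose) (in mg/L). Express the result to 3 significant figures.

10.1 mg/L

e^(−kτ) = e^(−0.01620 × 50.3) = 0.4427
Accumulation ratio R = 1 / (1 − e^(−kτ)) = 1 / (1 − 0.4427) = 1.794
Steady-state peak = C₀ × R = 5.61 × 1.794 = 10.06 mg/L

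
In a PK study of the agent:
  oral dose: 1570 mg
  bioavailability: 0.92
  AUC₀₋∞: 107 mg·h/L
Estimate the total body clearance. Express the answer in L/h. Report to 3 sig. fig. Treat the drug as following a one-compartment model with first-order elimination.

CL = F·Dose / AUC = 0.92 × 1570 / 107 = 13.50 L/h

13.5 L/h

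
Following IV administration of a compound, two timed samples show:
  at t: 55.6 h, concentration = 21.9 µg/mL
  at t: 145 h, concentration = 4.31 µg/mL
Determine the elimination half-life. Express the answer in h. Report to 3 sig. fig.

38.1 h

k = ln(C₁/C₂) / (t₂ − t₁) = ln(21.9/4.31) / (145 − 55.6)
  = 1.626 / 89.40 = 0.01819 h⁻¹
t½ = ln2 / k = 0.693147 / 0.01819 = 38.11 h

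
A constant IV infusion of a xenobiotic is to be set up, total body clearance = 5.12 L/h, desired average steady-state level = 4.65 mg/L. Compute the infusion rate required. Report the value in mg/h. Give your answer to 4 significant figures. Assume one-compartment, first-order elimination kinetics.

23.81 mg/h

At steady state, infusion rate R₀ = Css × CL = 4.65 × 5.120 = 23.81 mg/h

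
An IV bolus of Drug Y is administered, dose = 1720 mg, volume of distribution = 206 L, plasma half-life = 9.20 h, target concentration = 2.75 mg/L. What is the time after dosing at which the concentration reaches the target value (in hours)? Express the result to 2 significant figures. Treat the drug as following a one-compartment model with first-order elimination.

C₀ = Dose / Vd = 1720 / 206 = 8.350 mg/L
k = ln2 / t½ = 0.693147 / 9.20 = 0.07534 h⁻¹
t = ln(C₀ / C) / k = ln(8.350 / 2.75) / 0.07534
  = ln(3.036) / 0.07534 = 1.111 / 0.07534 = 14.75 h

15 h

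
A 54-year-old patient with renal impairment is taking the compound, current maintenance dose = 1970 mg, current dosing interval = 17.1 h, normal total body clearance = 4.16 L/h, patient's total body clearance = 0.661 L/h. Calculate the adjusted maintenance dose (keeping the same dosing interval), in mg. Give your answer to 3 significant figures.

To keep the same average steady-state level, dosing rate must scale with clearance.
CL ratio = 0.661 / 4.16 = 0.1589
New dose (same interval) = 1970 × 0.1589 = 313.0 mg

313 mg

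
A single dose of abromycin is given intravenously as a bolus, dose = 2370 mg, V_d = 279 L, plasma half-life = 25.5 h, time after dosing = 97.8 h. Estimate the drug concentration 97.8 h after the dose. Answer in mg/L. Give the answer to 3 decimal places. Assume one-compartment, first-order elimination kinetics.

C₀ = Dose / Vd = 2370 / 279 = 8.495 mg/L
k = ln2 / t½ = 0.693147 / 25.5 = 0.02718 h⁻¹
C = C₀ · e^(−k·t) = 8.495 × e^(−0.02718 × 97.8)
  = 8.495 × 0.07007 = 0.5952 mg/L

0.595 mg/L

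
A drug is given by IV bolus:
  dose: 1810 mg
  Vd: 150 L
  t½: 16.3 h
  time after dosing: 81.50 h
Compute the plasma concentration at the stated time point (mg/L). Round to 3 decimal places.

C₀ = Dose / Vd = 1810 / 150 = 12.07 mg/L
k = ln2 / t½ = 0.693147 / 16.3 = 0.04252 h⁻¹
t / t½ = 81.50 / 16.3 = 5 half-lives
C = C₀ × (1/2)^5 = 12.07 × 0.03125 = 0.3772 mg/L

0.377 mg/L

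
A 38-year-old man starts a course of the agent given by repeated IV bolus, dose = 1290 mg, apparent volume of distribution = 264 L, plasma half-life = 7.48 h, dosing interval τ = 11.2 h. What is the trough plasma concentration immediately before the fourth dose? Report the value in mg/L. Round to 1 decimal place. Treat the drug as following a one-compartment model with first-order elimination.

C₀ per dose = Dose / Vd = 1290 / 264 = 4.886 mg/L
k = ln2 / t½ = 0.693147 / 7.48 = 0.09267 h⁻¹
Fraction remaining after one interval: r = e^(−kτ) = e^(−0.09267 × 11.2) = 0.3542
Before dose 4, 3 doses have been given (aged 1τ, 2τ, 3τ).
C_trough = C₀ × (r + r² + … + r^3) = C₀ × r(1−r^3)/(1−r)
        = 4.886 × 0.3542 × (1 − 0.04444) / (1 − 0.3542) = 2.561 mg/L

2.6 mg/L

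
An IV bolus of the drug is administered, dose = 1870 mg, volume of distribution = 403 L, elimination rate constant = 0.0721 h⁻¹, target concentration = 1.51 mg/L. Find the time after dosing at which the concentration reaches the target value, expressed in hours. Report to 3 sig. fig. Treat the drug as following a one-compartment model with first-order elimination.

15.6 h

C₀ = Dose / Vd = 1870 / 403 = 4.640 mg/L
t = ln(C₀ / C) / k = ln(4.640 / 1.51) / 0.07210
  = ln(3.073) / 0.07210 = 1.123 / 0.07210 = 15.58 h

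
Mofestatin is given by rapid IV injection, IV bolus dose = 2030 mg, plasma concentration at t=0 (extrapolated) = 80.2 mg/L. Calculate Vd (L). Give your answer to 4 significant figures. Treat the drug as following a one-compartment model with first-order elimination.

25.31 L

Vd = Dose / C₀ = 2030 / 80.2 = 25.31 L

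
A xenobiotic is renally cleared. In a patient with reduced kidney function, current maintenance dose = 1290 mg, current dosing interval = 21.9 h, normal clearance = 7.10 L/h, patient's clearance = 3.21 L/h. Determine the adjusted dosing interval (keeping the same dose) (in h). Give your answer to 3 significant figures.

48.4 h

To keep the same average steady-state level, dosing rate must scale with clearance.
CL ratio = 3.21 / 7.10 = 0.4521
New interval (same dose) = 21.9 / 0.4521 = 48.44 h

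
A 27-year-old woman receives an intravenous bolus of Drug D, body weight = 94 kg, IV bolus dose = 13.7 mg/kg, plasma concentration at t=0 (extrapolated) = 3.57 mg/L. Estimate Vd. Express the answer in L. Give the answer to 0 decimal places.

361 L

Dose = 13.7 × 94 = 1288 mg
Vd = Dose / C₀ = 1288 / 3.57 = 360.8 L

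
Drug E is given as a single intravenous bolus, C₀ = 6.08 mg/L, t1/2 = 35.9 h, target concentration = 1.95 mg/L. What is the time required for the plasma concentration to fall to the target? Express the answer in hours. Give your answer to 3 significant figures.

58.9 h

k = ln2 / t½ = 0.693147 / 35.9 = 0.01931 h⁻¹
t = ln(C₀ / C) / k = ln(6.080 / 1.95) / 0.01931
  = ln(3.118) / 0.01931 = 1.137 / 0.01931 = 58.88 h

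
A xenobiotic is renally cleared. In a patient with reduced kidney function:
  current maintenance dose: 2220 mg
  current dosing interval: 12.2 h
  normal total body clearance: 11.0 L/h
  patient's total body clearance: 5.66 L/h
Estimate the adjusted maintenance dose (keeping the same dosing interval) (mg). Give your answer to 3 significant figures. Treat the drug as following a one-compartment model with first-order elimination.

1140 mg

To keep the same average steady-state level, dosing rate must scale with clearance.
CL ratio = 5.66 / 11.0 = 0.5145
New dose (same interval) = 2220 × 0.5145 = 1142 mg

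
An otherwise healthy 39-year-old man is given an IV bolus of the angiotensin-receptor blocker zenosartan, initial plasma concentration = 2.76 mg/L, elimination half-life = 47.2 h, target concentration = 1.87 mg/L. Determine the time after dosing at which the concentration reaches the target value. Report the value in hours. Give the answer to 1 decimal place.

k = ln2 / t½ = 0.693147 / 47.2 = 0.01469 h⁻¹
t = ln(C₀ / C) / k = ln(2.760 / 1.87) / 0.01469
  = ln(1.476) / 0.01469 = 0.3893 / 0.01469 = 26.50 h

26.5 h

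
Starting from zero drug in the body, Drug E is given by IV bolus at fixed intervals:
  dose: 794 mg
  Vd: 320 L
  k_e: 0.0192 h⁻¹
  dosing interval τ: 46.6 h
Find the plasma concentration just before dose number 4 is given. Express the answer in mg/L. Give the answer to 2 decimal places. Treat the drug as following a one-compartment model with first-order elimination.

C₀ per dose = Dose / Vd = 794 / 320 = 2.481 mg/L
Fraction remaining after one interval: r = e^(−kτ) = e^(−0.01920 × 46.6) = 0.4087
Before dose 4, 3 doses have been given (aged 1τ, 2τ, 3τ).
C_trough = C₀ × (r + r² + … + r^3) = C₀ × r(1−r^3)/(1−r)
        = 2.481 × 0.4087 × (1 − 0.06827) / (1 − 0.4087) = 1.598 mg/L

1.60 mg/L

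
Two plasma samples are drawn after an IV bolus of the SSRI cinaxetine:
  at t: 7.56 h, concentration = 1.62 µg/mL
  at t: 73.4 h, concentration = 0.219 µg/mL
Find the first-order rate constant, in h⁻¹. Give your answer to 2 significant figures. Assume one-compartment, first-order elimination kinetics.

k = ln(C₁/C₂) / (t₂ − t₁) = ln(1.62/0.219) / (73.4 − 7.56)
  = 2.001 / 65.84 = 0.03039 h⁻¹

0.030 h⁻¹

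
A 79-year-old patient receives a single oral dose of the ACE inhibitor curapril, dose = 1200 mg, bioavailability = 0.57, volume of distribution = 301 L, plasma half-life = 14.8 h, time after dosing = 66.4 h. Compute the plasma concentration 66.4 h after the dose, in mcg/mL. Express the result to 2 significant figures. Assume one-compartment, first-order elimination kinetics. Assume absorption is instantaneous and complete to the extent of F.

0.10 mcg/mL

Amount reaching circulation = F × Dose = 0.57 × 1200 = 684.0 mg
C₀ = F·Dose / Vd = 684.0 / 301 = 2.272 mg/L
k = ln2 / t½ = 0.693147 / 14.8 = 0.04683 h⁻¹
C = C₀ · e^(−k·t) = 2.272 × e^(−0.04683 × 66.4)
  = 2.272 × 0.04462 = 0.1014 mg/L
(0.1014 mg/L = 0.1014 mcg/mL)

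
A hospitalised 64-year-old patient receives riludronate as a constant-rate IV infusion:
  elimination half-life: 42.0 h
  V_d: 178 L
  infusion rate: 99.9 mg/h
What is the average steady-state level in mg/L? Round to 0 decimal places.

34 mg/L

k = ln2 / t½ = 0.693147 / 42.0 = 0.01650 h⁻¹
CL = k × Vd = 0.01650 × 178 = 2.937 L/h
At steady state Css = R₀ / CL = 99.9 / 2.937 = 34.01 mg/L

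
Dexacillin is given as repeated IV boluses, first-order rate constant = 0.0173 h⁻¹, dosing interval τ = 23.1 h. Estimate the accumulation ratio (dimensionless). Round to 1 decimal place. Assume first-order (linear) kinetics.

e^(−kτ) = e^(−0.01730 × 23.1) = 0.6706
Accumulation ratio R = 1 / (1 − e^(−kτ)) = 1 / (1 − 0.6706) = 3.036

3.0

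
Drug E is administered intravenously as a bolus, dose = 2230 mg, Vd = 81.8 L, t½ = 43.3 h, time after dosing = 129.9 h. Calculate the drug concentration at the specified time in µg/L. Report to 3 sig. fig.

3410 µg/L

C₀ = Dose / Vd = 2230 / 81.8 = 27.26 mg/L
k = ln2 / t½ = 0.693147 / 43.3 = 0.01601 h⁻¹
t / t½ = 129.9 / 43.3 = 3 half-lives
C = C₀ × (1/2)^3 = 27.26 × 0.1250 = 3.408 mg/L
Convert: 3.408 mg/L × 1000 = 3408 µg/L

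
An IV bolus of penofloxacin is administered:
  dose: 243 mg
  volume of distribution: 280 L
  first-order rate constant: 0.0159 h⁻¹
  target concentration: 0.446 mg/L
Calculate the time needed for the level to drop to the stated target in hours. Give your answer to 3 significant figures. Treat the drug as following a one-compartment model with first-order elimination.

41.9 h

C₀ = Dose / Vd = 243.0 / 280 = 0.8679 mg/L
t = ln(C₀ / C) / k = ln(0.8679 / 0.446) / 0.01590
  = ln(1.946) / 0.01590 = 0.6658 / 0.01590 = 41.87 h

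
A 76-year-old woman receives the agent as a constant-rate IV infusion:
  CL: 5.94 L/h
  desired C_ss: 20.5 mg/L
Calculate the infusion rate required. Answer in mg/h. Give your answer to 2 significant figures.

At steady state, infusion rate R₀ = Css × CL = 20.5 × 5.940 = 121.8 mg/h

120 mg/h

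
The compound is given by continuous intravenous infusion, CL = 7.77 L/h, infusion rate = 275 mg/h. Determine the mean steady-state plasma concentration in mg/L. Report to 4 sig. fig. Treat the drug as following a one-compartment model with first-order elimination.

At steady state Css = R₀ / CL = 275 / 7.770 = 35.39 mg/L

35.39 mg/L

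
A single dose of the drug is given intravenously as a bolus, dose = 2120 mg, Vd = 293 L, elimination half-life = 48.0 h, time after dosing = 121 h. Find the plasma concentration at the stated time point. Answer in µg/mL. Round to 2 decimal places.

1.26 µg/mL

C₀ = Dose / Vd = 2120 / 293 = 7.235 mg/L
k = ln2 / t½ = 0.693147 / 48.0 = 0.01444 h⁻¹
C = C₀ · e^(−k·t) = 7.235 × e^(−0.01444 × 121)
  = 7.235 × 0.1743 = 1.261 mg/L
(1.261 mg/L = 1.261 µg/mL)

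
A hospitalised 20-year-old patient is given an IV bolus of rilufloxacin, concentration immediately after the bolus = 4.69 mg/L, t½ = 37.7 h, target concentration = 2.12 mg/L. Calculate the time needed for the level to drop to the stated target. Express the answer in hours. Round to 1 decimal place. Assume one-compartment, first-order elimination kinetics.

k = ln2 / t½ = 0.693147 / 37.7 = 0.01839 h⁻¹
t = ln(C₀ / C) / k = ln(4.690 / 2.12) / 0.01839
  = ln(2.212) / 0.01839 = 0.7939 / 0.01839 = 43.17 h

43.2 h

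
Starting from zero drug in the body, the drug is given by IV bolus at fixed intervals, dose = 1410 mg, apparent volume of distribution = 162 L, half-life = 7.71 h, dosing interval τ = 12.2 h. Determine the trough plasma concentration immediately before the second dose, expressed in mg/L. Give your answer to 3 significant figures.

C₀ per dose = Dose / Vd = 1410 / 162 = 8.704 mg/L
k = ln2 / t½ = 0.693147 / 7.71 = 0.08990 h⁻¹
Fraction remaining after one interval: r = e^(−kτ) = e^(−0.08990 × 12.2) = 0.3339
Before dose 2, 1 dose has been given (aged 1τ).
C_trough = C₀ × r = 8.704 × 0.3339 = 2.906 mg/L

2.91 mg/L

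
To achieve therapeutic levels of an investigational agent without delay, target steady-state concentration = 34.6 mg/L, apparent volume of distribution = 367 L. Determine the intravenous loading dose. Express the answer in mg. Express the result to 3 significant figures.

12700 mg

LD = Css × Vd = 34.6 × 367 = 12700 mg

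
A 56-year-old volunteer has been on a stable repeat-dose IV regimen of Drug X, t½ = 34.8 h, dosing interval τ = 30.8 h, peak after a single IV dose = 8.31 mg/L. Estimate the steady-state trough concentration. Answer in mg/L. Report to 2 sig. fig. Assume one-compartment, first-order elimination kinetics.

k = ln2 / t½ = 0.693147 / 34.8 = 0.01992 h⁻¹
e^(−kτ) = e^(−0.01992 × 30.8) = 0.5414
Accumulation ratio R = 1 / (1 − e^(−kτ)) = 1 / (1 − 0.5414) = 2.181
Steady-state trough = C₀ × R × e^(−kτ) = 8.31 × 2.181 × 0.5414 = 9.812 mg/L

9.8 mg/L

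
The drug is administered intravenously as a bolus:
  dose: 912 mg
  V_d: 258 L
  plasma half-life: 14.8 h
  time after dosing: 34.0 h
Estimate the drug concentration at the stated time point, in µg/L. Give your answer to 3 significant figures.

C₀ = Dose / Vd = 912.0 / 258 = 3.535 mg/L
k = ln2 / t½ = 0.693147 / 14.8 = 0.04683 h⁻¹
C = C₀ · e^(−k·t) = 3.535 × e^(−0.04683 × 34.0)
  = 3.535 × 0.2035 = 0.7194 mg/L
Convert: 0.7194 mg/L × 1000 = 719.4 µg/L

719 µg/L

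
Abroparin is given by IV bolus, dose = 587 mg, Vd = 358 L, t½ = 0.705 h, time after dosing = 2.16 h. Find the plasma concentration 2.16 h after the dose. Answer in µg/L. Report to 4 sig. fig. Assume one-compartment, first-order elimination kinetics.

196.1 µg/L

C₀ = Dose / Vd = 587.0 / 358 = 1.640 mg/L
k = ln2 / t½ = 0.693147 / 0.705 = 0.9832 h⁻¹
C = C₀ · e^(−k·t) = 1.640 × e^(−0.9832 × 2.16)
  = 1.640 × 0.1196 = 0.1961 mg/L
Convert: 0.1961 mg/L × 1000 = 196.1 µg/L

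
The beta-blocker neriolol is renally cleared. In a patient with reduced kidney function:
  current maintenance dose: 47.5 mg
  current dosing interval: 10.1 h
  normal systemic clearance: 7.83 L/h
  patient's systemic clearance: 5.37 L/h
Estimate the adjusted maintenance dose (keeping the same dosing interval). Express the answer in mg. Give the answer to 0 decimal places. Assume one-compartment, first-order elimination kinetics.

To keep the same average steady-state level, dosing rate must scale with clearance.
CL ratio = 5.37 / 7.83 = 0.6858
New dose (same interval) = 47.5 × 0.6858 = 32.58 mg

33 mg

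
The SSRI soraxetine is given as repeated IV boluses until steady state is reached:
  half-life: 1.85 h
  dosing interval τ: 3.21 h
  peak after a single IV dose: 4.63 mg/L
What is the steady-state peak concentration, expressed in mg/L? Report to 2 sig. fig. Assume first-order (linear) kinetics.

k = ln2 / t½ = 0.693147 / 1.85 = 0.3747 h⁻¹
e^(−kτ) = e^(−0.3747 × 3.21) = 0.3004
Accumulation ratio R = 1 / (1 − e^(−kτ)) = 1 / (1 − 0.3004) = 1.429
Steady-state peak = C₀ × R = 4.63 × 1.429 = 6.616 mg/L

6.6 mg/L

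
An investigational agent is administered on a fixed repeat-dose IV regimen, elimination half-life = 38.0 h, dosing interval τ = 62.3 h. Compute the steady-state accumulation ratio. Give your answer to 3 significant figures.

k = ln2 / t½ = 0.693147 / 38.0 = 0.01824 h⁻¹
e^(−kτ) = e^(−0.01824 × 62.3) = 0.3210
Accumulation ratio R = 1 / (1 − e^(−kτ)) = 1 / (1 − 0.3210) = 1.473

1.47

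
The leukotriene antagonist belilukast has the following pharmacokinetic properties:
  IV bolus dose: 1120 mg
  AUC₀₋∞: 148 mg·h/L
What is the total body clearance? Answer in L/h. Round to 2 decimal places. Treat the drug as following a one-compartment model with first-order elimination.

7.57 L/h

CL = Dose / AUC = 1120 / 148 = 7.568 L/h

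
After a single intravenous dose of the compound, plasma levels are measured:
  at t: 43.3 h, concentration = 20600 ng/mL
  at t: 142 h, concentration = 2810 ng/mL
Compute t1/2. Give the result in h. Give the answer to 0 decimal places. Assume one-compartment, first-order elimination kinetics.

k = ln(C₁/C₂) / (t₂ − t₁) = ln(20600/2810) / (142 − 43.3)
  = 1.992 / 98.70 = 0.02018 h⁻¹
t½ = ln2 / k = 0.693147 / 0.02018 = 34.35 h

34 h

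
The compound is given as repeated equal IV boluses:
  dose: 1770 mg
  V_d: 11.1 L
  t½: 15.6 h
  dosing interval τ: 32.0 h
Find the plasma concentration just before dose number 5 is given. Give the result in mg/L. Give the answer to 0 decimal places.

51 mg/L

C₀ per dose = Dose / Vd = 1770 / 11.1 = 159.5 mg/L
k = ln2 / t½ = 0.693147 / 15.6 = 0.04443 h⁻¹
Fraction remaining after one interval: r = e^(−kτ) = e^(−0.04443 × 32.0) = 0.2413
Before dose 5, 4 doses have been given (aged 1τ, 2τ, 3τ, 4τ).
C_trough = C₀ × (r + r² + … + r^4) = C₀ × r(1−r^4)/(1−r)
        = 159.5 × 0.2413 × (1 − 0.003390) / (1 − 0.2413) = 50.56 mg/L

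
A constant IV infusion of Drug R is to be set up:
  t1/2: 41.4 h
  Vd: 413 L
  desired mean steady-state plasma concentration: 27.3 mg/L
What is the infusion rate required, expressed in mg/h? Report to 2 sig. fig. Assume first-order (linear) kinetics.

190 mg/h

k = ln2 / t½ = 0.693147 / 41.4 = 0.01674 h⁻¹
CL = k × Vd = 0.01674 × 413 = 6.914 L/h
At steady state, infusion rate R₀ = Css × CL = 27.3 × 6.914 = 188.8 mg/h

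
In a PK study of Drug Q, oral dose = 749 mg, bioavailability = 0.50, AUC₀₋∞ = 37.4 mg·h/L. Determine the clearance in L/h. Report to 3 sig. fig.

CL = F·Dose / AUC = 0.50 × 749 / 37.4 = 10.01 L/h

10.0 L/h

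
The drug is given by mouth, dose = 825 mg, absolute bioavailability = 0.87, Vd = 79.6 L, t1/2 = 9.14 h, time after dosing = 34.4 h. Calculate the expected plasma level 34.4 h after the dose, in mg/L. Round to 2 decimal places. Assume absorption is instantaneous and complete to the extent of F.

Amount reaching circulation = F × Dose = 0.87 × 825.0 = 717.8 mg
C₀ = F·Dose / Vd = 717.8 / 79.6 = 9.018 mg/L
k = ln2 / t½ = 0.693147 / 9.14 = 0.07584 h⁻¹
C = C₀ · e^(−k·t) = 9.018 × e^(−0.07584 × 34.4)
  = 9.018 × 0.07362 = 0.6639 mg/L

0.66 mg/L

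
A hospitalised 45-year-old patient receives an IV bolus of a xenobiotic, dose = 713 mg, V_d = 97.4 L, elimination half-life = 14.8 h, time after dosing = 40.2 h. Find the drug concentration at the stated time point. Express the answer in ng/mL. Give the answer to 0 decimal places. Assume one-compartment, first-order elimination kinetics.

C₀ = Dose / Vd = 713.0 / 97.4 = 7.320 mg/L
k = ln2 / t½ = 0.693147 / 14.8 = 0.04683 h⁻¹
C = C₀ · e^(−k·t) = 7.320 × e^(−0.04683 × 40.2)
  = 7.320 × 0.1522 = 1.114 mg/L
Convert: 1.114 mg/L × 1000 = 1114 ng/mL

1114 ng/mL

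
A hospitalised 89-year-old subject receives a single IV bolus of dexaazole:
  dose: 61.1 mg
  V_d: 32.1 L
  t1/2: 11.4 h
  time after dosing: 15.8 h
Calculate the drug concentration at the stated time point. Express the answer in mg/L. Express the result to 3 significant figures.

C₀ = Dose / Vd = 61.10 / 32.1 = 1.903 mg/L
k = ln2 / t½ = 0.693147 / 11.4 = 0.06080 h⁻¹
C = C₀ · e^(−k·t) = 1.903 × e^(−0.06080 × 15.8)
  = 1.903 × 0.3826 = 0.7281 mg/L

0.728 mg/L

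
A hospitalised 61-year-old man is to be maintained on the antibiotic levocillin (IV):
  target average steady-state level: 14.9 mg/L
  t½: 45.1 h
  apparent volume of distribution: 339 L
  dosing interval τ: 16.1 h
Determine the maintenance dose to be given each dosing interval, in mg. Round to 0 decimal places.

1250 mg

k = ln2 / t½ = 0.693147 / 45.1 = 0.01537 h⁻¹
CL = k × Vd = 0.01537 × 339 = 5.210 L/h
At steady state, Dose/τ = Css × CL.
Dose = Css × CL × τ = 14.9 × 5.210 × 16.1 = 1250 mg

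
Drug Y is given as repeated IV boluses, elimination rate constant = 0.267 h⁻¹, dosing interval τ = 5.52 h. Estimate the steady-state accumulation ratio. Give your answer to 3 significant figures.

1.30

e^(−kτ) = e^(−0.2670 × 5.52) = 0.2290
Accumulation ratio R = 1 / (1 − e^(−kτ)) = 1 / (1 − 0.2290) = 1.297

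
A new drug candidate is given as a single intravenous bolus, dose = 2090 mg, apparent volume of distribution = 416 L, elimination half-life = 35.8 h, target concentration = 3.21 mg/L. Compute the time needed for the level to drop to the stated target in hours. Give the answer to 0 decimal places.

23 h

C₀ = Dose / Vd = 2090 / 416 = 5.024 mg/L
k = ln2 / t½ = 0.693147 / 35.8 = 0.01936 h⁻¹
t = ln(C₀ / C) / k = ln(5.024 / 3.21) / 0.01936
  = ln(1.565) / 0.01936 = 0.4479 / 0.01936 = 23.14 h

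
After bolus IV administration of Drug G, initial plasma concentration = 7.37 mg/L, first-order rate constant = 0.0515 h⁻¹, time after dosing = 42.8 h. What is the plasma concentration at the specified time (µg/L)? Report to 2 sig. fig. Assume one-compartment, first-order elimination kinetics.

810 µg/L

C = C₀ · e^(−k·t) = 7.370 × e^(−0.05150 × 42.8)
  = 7.370 × 0.1103 = 0.8129 mg/L
Convert: 0.8129 mg/L × 1000 = 812.9 µg/L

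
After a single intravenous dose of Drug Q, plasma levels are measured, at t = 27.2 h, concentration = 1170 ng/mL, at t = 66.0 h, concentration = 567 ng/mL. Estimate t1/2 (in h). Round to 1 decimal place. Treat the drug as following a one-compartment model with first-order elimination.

k = ln(C₁/C₂) / (t₂ − t₁) = ln(1170/567) / (66.0 − 27.2)
  = 0.7244 / 38.80 = 0.01867 h⁻¹
t½ = ln2 / k = 0.693147 / 0.01867 = 37.13 h

37.1 h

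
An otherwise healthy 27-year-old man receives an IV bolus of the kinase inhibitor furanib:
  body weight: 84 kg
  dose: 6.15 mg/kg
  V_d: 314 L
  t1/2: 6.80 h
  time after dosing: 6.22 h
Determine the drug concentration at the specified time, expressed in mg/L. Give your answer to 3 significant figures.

0.873 mg/L

Total dose = 6.15 × 84 = 516.6 mg
C₀ = Dose / Vd = 516.6 / 314 = 1.645 mg/L
k = ln2 / t½ = 0.693147 / 6.80 = 0.1019 h⁻¹
C = C₀ · e^(−k·t) = 1.645 × e^(−0.1019 × 6.22)
  = 1.645 × 0.5306 = 0.8728 mg/L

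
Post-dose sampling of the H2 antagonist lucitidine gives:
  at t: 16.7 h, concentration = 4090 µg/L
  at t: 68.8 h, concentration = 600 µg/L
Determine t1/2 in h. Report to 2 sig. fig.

k = ln(C₁/C₂) / (t₂ − t₁) = ln(4090/600) / (68.8 − 16.7)
  = 1.919 / 52.10 = 0.03683 h⁻¹
t½ = ln2 / k = 0.693147 / 0.03683 = 18.82 h

19 h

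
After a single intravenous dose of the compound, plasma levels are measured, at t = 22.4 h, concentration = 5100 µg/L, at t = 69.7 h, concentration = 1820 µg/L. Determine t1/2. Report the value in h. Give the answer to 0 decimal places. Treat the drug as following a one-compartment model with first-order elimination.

k = ln(C₁/C₂) / (t₂ − t₁) = ln(5100/1820) / (69.7 − 22.4)
  = 1.030 / 47.30 = 0.02178 h⁻¹
t½ = ln2 / k = 0.693147 / 0.02178 = 31.82 h

32 h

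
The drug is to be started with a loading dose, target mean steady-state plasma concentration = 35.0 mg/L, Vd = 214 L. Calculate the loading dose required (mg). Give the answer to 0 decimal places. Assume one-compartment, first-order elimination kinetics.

7490 mg

LD = Css × Vd = 35.0 × 214 = 7490 mg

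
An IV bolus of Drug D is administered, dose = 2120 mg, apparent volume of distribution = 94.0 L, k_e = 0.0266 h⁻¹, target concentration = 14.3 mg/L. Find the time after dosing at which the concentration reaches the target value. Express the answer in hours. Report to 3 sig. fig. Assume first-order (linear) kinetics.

C₀ = Dose / Vd = 2120 / 94.0 = 22.55 mg/L
t = ln(C₀ / C) / k = ln(22.55 / 14.3) / 0.02660
  = ln(1.577) / 0.02660 = 0.4555 / 0.02660 = 17.12 h

17.1 h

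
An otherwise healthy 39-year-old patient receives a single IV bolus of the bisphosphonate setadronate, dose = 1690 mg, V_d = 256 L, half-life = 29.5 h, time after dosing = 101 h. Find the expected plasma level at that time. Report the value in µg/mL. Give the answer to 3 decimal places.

C₀ = Dose / Vd = 1690 / 256 = 6.602 mg/L
k = ln2 / t½ = 0.693147 / 29.5 = 0.02350 h⁻¹
C = C₀ · e^(−k·t) = 6.602 × e^(−0.02350 × 101)
  = 6.602 × 0.09315 = 0.6150 mg/L
(0.6150 mg/L = 0.6150 µg/mL)

0.615 µg/mL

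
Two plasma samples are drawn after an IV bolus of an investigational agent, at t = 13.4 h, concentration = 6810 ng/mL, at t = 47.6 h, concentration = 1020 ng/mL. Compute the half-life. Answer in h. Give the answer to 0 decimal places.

12 h

k = ln(C₁/C₂) / (t₂ − t₁) = ln(6810/1020) / (47.6 − 13.4)
  = 1.899 / 34.20 = 0.05553 h⁻¹
t½ = ln2 / k = 0.693147 / 0.05553 = 12.48 h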